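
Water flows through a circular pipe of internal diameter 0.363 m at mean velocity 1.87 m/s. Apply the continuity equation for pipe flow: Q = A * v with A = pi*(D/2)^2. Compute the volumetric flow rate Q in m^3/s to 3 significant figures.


A = pi*(0.363/2)^2 = 0.10349 m^2
Q = 0.10349 * 1.87 = 0.194 m^3/s
Therefore the volumetric flow rate Q = 0.194 m^3/s.


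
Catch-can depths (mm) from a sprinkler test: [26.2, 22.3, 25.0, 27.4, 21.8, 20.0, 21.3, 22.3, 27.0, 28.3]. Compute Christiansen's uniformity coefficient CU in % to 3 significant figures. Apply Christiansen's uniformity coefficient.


Approach: apply Christiansen's uniformity coefficient, CU = (1 - mean_abs_deviation/mean)*100.
mean = 24.160 mm
mean |d_i - mean| = 2.6200 mm
CU = (1 - 2.6200/24.160)*100 = 89.2 %
Therefore Christiansen's uniformity coefficient CU = 89.2 %.


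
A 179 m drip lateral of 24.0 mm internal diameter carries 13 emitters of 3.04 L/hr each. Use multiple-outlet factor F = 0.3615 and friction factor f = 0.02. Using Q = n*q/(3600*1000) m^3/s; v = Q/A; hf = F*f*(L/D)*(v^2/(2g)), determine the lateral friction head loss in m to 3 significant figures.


Q = 13*3.04/(3600*1000) = 1.0978e-05 m^3/s
A = pi*(24.0e-3/2)^2 = 4.5239e-04 m^2, so v = Q/A = 0.024266 m/s
hf = 0.3615*0.02*(179/0.0240)*(0.024266^2/(2*9.81)) = 0.00162 m
Therefore the lateral friction head loss = 0.00162 m.


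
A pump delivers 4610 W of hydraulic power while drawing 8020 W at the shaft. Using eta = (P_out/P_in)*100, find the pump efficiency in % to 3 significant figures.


eta = (4610 / 8020) * 100 = 57.5 %
Therefore the pump efficiency = 57.5 %.


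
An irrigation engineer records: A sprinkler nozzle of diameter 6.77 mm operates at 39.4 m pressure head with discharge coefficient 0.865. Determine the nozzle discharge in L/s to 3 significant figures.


Approach: apply the orifice equation, Q = Cd*A*sqrt(2*g*h), A = pi*(d/2)^2.
A = pi*(6.77e-3/2)^2 = 3.5997e-05 m^2
Q = 0.865 * 3.5997e-05 * sqrt(2*9.81*39.4) * 1000 = 0.866 L/s
Therefore the nozzle discharge = 0.866 L/s.


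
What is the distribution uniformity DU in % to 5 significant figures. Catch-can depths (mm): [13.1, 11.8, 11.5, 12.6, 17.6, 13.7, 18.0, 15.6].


Approach: apply the low-quarter distribution uniformity, DU = (mean of lowest quarter of readings / overall mean)*100.
sorted lowest 2 of 8: [11.5, 11.8] -> mean = 11.65000 mm
overall mean = 14.23750 mm
DU = (11.65000/14.23750)*100 = 81.826 %
Therefore the distribution uniformity DU = 81.826 %.


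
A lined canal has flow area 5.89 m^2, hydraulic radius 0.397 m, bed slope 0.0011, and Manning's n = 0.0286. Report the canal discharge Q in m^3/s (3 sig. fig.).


Approach: apply Manning's equation, Q = (1/n)*A*R^(2/3)*S^(1/2).
Q = (1/0.0286) * 5.89 * 0.397^(2/3) * 0.0011^(1/2) = 3.69 m^3/s
Therefore the canal discharge Q = 3.69 m^3/s.


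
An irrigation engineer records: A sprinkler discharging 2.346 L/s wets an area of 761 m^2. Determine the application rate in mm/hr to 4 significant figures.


Approach: apply the application rate relation, rate = (Q/A)*3600.
rate = (2.346 / 761) * 3600 = 11.10 mm/hr
Therefore the application rate = 11.10 mm/hr.


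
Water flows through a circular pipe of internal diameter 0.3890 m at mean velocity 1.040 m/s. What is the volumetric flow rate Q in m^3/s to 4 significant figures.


Approach: apply the continuity equation for pipe flow, Q = A * v with A = pi*(D/2)^2.
A = pi*(0.3890/2)^2 = 0.118847 m^2
Q = 0.118847 * 1.040 = 0.1236 m^3/s
Therefore the volumetric flow rate Q = 0.1236 m^3/s.


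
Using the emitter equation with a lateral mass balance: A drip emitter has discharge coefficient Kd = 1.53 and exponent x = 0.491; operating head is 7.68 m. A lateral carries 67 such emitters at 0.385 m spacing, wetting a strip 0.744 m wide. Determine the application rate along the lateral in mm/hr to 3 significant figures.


Approach: apply the emitter equation with a lateral mass balance, q = Kd*h^x; Q = n*q; rate = Q/(n*spacing*width).
Step 1 — single emitter flow (q = Kd*h^x):
  q = 1.53 * 7.68^0.491 = 4.1630 L/hr
Step 2 — total lateral flow: Q = 67 * 4.1630 = 278.92 L/hr
Step 3 — wetted area: A = 67 * 0.385 * 0.744 = 19.191 m^2
Step 4 — application rate: Q/A = 278.92/19.191 = 14.5 mm/hr
Therefore the application rate along the lateral = 14.5 mm/hr.


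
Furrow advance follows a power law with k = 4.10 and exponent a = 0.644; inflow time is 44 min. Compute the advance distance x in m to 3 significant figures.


Approach: apply the power-law advance function, x = k*t^a.
x = 4.10 * 44^0.644 = 46.9 m
Therefore the advance distance x = 46.9 m.


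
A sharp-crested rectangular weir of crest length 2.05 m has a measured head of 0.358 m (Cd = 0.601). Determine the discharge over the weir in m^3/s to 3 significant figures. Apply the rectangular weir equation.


Approach: apply the rectangular weir equation, Q = (2/3)*Cd*L*sqrt(2g)*H^1.5.
Q = (2/3)*0.601*2.05*sqrt(2*9.81)*0.358^1.5 = 0.779 m^3/s
Therefore the discharge over the weir = 0.779 m^3/s.


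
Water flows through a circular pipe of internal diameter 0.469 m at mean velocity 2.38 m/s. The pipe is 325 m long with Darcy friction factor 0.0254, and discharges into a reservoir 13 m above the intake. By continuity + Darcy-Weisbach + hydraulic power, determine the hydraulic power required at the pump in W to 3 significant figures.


Approach: apply continuity + Darcy-Weisbach + hydraulic power, Q = A*v; hf = f*(L/D)*(v^2/(2g)); H = static + hf; P = rho*g*Q*H.
Step 1 — flow rate (continuity, Q = A*v):
  A = pi*(0.469/2)^2 = 0.17276 m^2
  Q = 0.17276 * 2.38 = 0.41116 m^3/s
Step 2 — friction head loss (Darcy-Weisbach):
  hf = 0.0254 * (325/0.469) * (2.38^2 / (2*9.81))
  hf = 5.0816 m
Step 3 — total head: H = 13 + 5.0816 = 18.082 m
Step 4 — hydraulic power (P = rho*g*Q*H):
  P = 1000 * 9.81 * 0.41116 * 18.082 = 72900 W
Therefore the hydraulic power required at the pump = 72900 W.


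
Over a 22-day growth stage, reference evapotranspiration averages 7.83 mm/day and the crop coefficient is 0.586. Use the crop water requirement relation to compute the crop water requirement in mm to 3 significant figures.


Approach: apply the crop water requirement relation, CWR = ET0 * Kc * days.
CWR = 7.83 * 0.586 * 22 = 101 mm
Therefore the crop water requirement = 101 mm.


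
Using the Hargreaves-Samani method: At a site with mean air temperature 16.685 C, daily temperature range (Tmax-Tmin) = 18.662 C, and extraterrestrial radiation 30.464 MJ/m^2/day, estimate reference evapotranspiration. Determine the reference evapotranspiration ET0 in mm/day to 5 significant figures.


Approach: apply the Hargreaves-Samani method, ET0 = 0.0023*(Tmean+17.8)*sqrt(Tmax-Tmin)*0.408*Ra.
ET0 = 0.0023*(16.685+17.8)*sqrt(18.662)*0.408*30.464 = 4.2588 mm/day
Therefore the reference evapotranspiration ET0 = 4.2588 mm/day.


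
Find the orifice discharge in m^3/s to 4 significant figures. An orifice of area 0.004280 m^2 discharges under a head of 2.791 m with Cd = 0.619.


Approach: apply the orifice equation, Q = Cd*A*sqrt(2*g*h).
Q = 0.619 * 0.004280 * sqrt(2*9.81*2.791) = 0.01960 m^3/s
Therefore the orifice discharge = 0.01960 m^3/s.


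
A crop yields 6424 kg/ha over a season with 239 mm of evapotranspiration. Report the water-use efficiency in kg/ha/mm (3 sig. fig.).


Approach: apply the water-use efficiency ratio, WUE = yield/ET.
WUE = 6424 / 239 = 26.9 kg/ha/mm
Therefore the water-use efficiency = 26.9 kg/ha/mm.


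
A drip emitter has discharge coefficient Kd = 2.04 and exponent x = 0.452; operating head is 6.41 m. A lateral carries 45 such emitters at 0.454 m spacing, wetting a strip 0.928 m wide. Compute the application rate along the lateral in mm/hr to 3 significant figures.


Approach: apply the emitter equation with a lateral mass balance, q = Kd*h^x; Q = n*q; rate = Q/(n*spacing*width).
Step 1 — single emitter flow (q = Kd*h^x):
  q = 2.04 * 6.41^0.452 = 4.7242 L/hr
Step 2 — total lateral flow: Q = 45 * 4.7242 = 212.59 L/hr
Step 3 — wetted area: A = 45 * 0.454 * 0.928 = 18.959 m^2
Step 4 — application rate: Q/A = 212.59/18.959 = 11.2 mm/hr
Therefore the application rate along the lateral = 11.2 mm/hr.


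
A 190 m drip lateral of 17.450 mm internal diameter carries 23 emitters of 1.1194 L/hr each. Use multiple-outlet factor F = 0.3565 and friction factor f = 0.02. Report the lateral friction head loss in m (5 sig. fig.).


Approach: apply Darcy-Weisbach with the multiple-outlet F-factor, Q = n*q/(3600*1000) m^3/s; v = Q/A; hf = F*f*(L/D)*(v^2/(2g)).
Q = 23*1.1194/(3600*1000) = 7.151722e-06 m^3/s
A = pi*(17.450e-3/2)^2 = 2.391557e-04 m^2, so v = Q/A = 0.02990404 m/s
hf = 0.3565*0.02*(190/0.017450)*(0.02990404^2/(2*9.81)) = 0.0035384 m
Therefore the lateral friction head loss = 0.0035384 m.


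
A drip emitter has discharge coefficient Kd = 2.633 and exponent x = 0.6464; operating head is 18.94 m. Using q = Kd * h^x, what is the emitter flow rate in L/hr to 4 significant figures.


q = 2.633 * 18.94^0.6464 = 17.63 L/hr
Therefore the emitter flow rate = 17.63 L/hr.


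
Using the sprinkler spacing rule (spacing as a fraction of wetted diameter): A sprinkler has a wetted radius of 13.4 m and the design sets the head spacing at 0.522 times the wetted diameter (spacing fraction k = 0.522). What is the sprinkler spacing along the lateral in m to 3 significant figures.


Approach: apply the sprinkler spacing rule (spacing as a fraction of wetted diameter), S = k*(2*R).
S = 0.522 * (2 * 13.4) = 14.0 m
Therefore the sprinkler spacing along the lateral = 14.0 m.


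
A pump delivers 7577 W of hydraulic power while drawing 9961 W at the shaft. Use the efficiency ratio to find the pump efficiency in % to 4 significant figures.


Approach: apply the efficiency ratio, eta = (P_out/P_in)*100.
eta = (7577 / 9961) * 100 = 76.07 %
Therefore the pump efficiency = 76.07 %.


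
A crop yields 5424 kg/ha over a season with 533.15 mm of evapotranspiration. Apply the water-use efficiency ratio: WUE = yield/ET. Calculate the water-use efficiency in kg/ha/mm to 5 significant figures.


WUE = 5424 / 533.15 = 10.173 kg/ha/mm
Therefore the water-use efficiency = 10.173 kg/ha/mm.


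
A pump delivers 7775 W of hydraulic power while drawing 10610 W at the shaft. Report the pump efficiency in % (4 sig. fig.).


Approach: apply the efficiency ratio, eta = (P_out/P_in)*100.
eta = (7775 / 10610) * 100 = 73.28 %
Therefore the pump efficiency = 73.28 %.


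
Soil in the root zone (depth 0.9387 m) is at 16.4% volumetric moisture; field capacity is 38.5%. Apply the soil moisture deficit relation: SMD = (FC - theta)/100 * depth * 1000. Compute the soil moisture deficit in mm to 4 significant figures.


SMD = (38.5 - 16.4)/100 * 0.9387 * 1000 = 207.5 mm
Therefore the soil moisture deficit = 207.5 mm.


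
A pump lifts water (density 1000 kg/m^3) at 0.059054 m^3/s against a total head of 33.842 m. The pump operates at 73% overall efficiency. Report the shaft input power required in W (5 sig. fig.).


Approach: apply hydraulic power then efficiency conversion, P = rho*g*Q*H; P_in = P/eta.
Step 1 — hydraulic power (P = rho*g*Q*H):
  P = 1000 * 9.81 * 0.059054 * 33.842 = 19605.34 W
Step 2 — input power: P_in = P/eta = 19605.34 / 0.73 = 26857 W
Therefore the shaft input power required = 26857 W.


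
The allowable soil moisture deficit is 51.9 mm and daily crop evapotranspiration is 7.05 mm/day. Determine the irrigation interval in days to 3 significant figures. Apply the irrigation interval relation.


Approach: apply the irrigation interval relation, interval = SMD / ETc.
interval = 51.9 / 7.05 = 7.36 days
Therefore the irrigation interval = 7.36 days.


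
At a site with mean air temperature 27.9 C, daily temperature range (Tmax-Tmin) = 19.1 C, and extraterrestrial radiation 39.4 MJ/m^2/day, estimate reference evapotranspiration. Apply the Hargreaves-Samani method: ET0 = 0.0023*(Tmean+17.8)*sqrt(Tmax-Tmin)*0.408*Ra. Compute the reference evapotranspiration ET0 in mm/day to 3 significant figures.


ET0 = 0.0023*(27.9+17.8)*sqrt(19.1)*0.408*39.4 = 7.38 mm/day
Therefore the reference evapotranspiration ET0 = 7.38 mm/day.


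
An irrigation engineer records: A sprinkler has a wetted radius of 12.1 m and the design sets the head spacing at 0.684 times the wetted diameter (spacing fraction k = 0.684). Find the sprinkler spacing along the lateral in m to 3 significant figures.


Approach: apply the sprinkler spacing rule (spacing as a fraction of wetted diameter), S = k*(2*R).
S = 0.684 * (2 * 12.1) = 16.6 m
Therefore the sprinkler spacing along the lateral = 16.6 m.


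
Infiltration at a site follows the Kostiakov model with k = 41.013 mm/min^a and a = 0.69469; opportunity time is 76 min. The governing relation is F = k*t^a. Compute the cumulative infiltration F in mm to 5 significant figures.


F = 41.013 * 76^0.69469 = 830.81 mm
Therefore the cumulative infiltration F = 830.81 mm.


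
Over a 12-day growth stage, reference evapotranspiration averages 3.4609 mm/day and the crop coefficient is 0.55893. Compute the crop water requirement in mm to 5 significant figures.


Approach: apply the crop water requirement relation, CWR = ET0 * Kc * days.
CWR = 3.4609 * 0.55893 * 12 = 23.213 mm
Therefore the crop water requirement = 23.213 mm.


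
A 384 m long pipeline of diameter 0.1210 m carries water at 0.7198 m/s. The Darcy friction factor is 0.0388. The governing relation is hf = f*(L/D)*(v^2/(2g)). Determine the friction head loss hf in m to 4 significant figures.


hf = 0.0388 * (384/0.1210) * (0.7198^2 / (2*9.81))
hf = 3.252 m
Therefore the friction head loss hf = 3.252 m.


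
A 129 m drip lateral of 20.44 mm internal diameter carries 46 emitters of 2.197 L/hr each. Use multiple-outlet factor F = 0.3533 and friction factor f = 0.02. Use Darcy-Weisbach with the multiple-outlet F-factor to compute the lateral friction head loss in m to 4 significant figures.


Approach: apply Darcy-Weisbach with the multiple-outlet F-factor, Q = n*q/(3600*1000) m^3/s; v = Q/A; hf = F*f*(L/D)*(v^2/(2g)).
Q = 46*2.197/(3600*1000) = 2.80728e-05 m^3/s
A = pi*(20.44e-3/2)^2 = 3.28134e-04 m^2, so v = Q/A = 0.0855527 m/s
hf = 0.3533*0.02*(129/0.02044)*(0.0855527^2/(2*9.81)) = 0.01664 m
Therefore the lateral friction head loss = 0.01664 m.


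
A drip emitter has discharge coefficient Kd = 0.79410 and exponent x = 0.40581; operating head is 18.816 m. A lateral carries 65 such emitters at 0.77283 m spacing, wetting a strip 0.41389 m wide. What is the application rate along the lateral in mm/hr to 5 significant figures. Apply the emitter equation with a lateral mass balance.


Approach: apply the emitter equation with a lateral mass balance, q = Kd*h^x; Q = n*q; rate = Q/(n*spacing*width).
Step 1 — single emitter flow (q = Kd*h^x):
  q = 0.79410 * 18.816^0.40581 = 2.612709 L/hr
Step 2 — total lateral flow: Q = 65 * 2.612709 = 169.8261 L/hr
Step 3 — wetted area: A = 65 * 0.77283 * 0.41389 = 20.79133 m^2
Step 4 — application rate: Q/A = 169.8261/20.79133 = 8.1681 mm/hr
Therefore the application rate along the lateral = 8.1681 mm/hr.


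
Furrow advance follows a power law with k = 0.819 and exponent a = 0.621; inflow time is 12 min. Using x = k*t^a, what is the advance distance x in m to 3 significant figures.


x = 0.819 * 12^0.621 = 3.83 m
Therefore the advance distance x = 3.83 m.


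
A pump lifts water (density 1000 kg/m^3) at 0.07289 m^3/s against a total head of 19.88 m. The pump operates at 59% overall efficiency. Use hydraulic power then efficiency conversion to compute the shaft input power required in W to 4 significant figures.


Approach: apply hydraulic power then efficiency conversion, P = rho*g*Q*H; P_in = P/eta.
Step 1 — hydraulic power (P = rho*g*Q*H):
  P = 1000 * 9.81 * 0.07289 * 19.88 = 14215.2 W
Step 2 — input power: P_in = P/eta = 14215.2 / 0.59 = 24090 W
Therefore the shaft input power required = 24090 W.


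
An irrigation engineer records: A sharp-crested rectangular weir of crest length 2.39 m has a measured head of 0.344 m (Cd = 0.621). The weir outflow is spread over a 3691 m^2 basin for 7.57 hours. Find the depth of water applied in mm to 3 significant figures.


Approach: apply the rectangular weir equation with a volume-to-depth conversion, Q = (2/3)*Cd*L*sqrt(2g)*H^1.5; d = Q*t/A * 1000.
Step 1 — weir discharge:
  Q = (2/3)*0.621*2.39*sqrt(2*9.81)*0.344^1.5 = 0.88427 m^3/s
Step 2 — volume: V = 0.88427 * 7.57*3600 = 24098 m^3
Step 3 — depth: d = V/A * 1000 = 24098/3691 * 1000 = 6530 mm
Therefore the depth of water applied = 6530 mm.


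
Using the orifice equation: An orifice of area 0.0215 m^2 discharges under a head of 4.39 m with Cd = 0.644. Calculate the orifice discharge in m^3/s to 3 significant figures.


Approach: apply the orifice equation, Q = Cd*A*sqrt(2*g*h).
Q = 0.644 * 0.0215 * sqrt(2*9.81*4.39) = 0.129 m^3/s
Therefore the orifice discharge = 0.129 m^3/s.


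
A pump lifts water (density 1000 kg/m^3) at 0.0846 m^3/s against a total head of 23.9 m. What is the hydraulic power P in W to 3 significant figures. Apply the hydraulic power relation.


Approach: apply the hydraulic power relation, P = rho*g*Q*H.
P = 1000 * 9.81 * 0.0846 * 23.9 = 19800 W
Therefore the hydraulic power P = 19800 W.


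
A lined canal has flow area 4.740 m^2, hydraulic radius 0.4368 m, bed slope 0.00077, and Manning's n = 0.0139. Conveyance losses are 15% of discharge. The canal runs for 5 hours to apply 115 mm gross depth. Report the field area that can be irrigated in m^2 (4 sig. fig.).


Approach: apply Manning's equation with a conveyance and depth budget, Q = (1/n)*A*R^(2/3)*S^(1/2); Q_field = Q*(1-loss); Area = Q_field*t/(d/1000).
Step 1 — canal discharge (Manning's equation):
  Q = (1/0.0139) * 4.740 * 0.4368^(2/3) * 0.00077^(1/2) = 5.44750 m^3/s
Step 2 — delivered flow: Q_field = 5.44750*(1 - 15/100) = 4.63038 m^3/s
Step 3 — volume delivered: V = 4.63038 * 5*3600 = 83346.8 m^3
Step 4 — area served: A = V / (depth/1000) = 83346.8 / 0.115 = 724800 m^2
Therefore the field area that can be irrigated = 724800 m^2.


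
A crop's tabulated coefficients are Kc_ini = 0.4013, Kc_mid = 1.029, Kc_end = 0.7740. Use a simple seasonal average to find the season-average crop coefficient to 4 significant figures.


Approach: apply a simple seasonal average, Kc_avg = (Kc_ini + Kc_mid + Kc_end)/3.
Kc_avg = (0.4013 + 1.029 + 0.7740)/3 = 0.7348
Therefore the season-average crop coefficient = 0.7348.


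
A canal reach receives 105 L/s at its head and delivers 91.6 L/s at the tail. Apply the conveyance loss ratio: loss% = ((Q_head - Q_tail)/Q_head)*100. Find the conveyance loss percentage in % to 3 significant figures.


loss = ((105 - 91.6)/105)*100 = 12.8 %
Therefore the conveyance loss percentage = 12.8 %.


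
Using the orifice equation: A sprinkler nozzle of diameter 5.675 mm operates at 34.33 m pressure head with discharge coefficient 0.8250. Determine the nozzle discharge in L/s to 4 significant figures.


Approach: apply the orifice equation, Q = Cd*A*sqrt(2*g*h), A = pi*(d/2)^2.
A = pi*(5.675e-3/2)^2 = 2.52942e-05 m^2
Q = 0.8250 * 2.52942e-05 * sqrt(2*9.81*34.33) * 1000 = 0.5416 L/s
Therefore the nozzle discharge = 0.5416 L/s.


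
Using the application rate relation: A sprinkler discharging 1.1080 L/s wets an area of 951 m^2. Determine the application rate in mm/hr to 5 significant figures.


Approach: apply the application rate relation, rate = (Q/A)*3600.
rate = (1.1080 / 951) * 3600 = 4.1943 mm/hr
Therefore the application rate = 4.1943 mm/hr.


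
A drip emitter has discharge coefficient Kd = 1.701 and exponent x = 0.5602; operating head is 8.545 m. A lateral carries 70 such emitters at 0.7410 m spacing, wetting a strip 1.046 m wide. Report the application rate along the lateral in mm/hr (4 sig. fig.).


Approach: apply the emitter equation with a lateral mass balance, q = Kd*h^x; Q = n*q; rate = Q/(n*spacing*width).
Step 1 — single emitter flow (q = Kd*h^x):
  q = 1.701 * 8.545^0.5602 = 5.65782 L/hr
Step 2 — total lateral flow: Q = 70 * 5.65782 = 396.048 L/hr
Step 3 — wetted area: A = 70 * 0.7410 * 1.046 = 54.2560 m^2
Step 4 — application rate: Q/A = 396.048/54.2560 = 7.300 mm/hr
Therefore the application rate along the lateral = 7.300 mm/hr.


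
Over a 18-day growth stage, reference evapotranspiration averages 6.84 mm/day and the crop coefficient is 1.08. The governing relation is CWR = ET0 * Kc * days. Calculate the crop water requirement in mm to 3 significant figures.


CWR = 6.84 * 1.08 * 18 = 133 mm
Therefore the crop water requirement = 133 mm.


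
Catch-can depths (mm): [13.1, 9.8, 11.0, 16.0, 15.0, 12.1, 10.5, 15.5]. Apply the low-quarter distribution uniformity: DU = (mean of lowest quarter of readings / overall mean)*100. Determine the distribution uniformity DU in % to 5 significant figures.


sorted lowest 2 of 8: [9.8, 10.5] -> mean = 10.15000 mm
overall mean = 12.87500 mm
DU = (10.15000/12.87500)*100 = 78.835 %
Therefore the distribution uniformity DU = 78.835 %.


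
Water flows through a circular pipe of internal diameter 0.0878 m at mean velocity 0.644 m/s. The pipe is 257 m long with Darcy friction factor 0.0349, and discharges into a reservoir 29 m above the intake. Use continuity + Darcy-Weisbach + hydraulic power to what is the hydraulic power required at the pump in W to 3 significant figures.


Approach: apply continuity + Darcy-Weisbach + hydraulic power, Q = A*v; hf = f*(L/D)*(v^2/(2g)); H = static + hf; P = rho*g*Q*H.
Step 1 — flow rate (continuity, Q = A*v):
  A = pi*(0.0878/2)^2 = 0.0060545 m^2
  Q = 0.0060545 * 0.644 = 0.0038991 m^3/s
Step 2 — friction head loss (Darcy-Weisbach):
  hf = 0.0349 * (257/0.0878) * (0.644^2 / (2*9.81))
  hf = 2.1594 m
Step 3 — total head: H = 29 + 2.1594 = 31.159 m
Step 4 — hydraulic power (P = rho*g*Q*H):
  P = 1000 * 9.81 * 0.0038991 * 31.159 = 1190 W
Therefore the hydraulic power required at the pump = 1190 W.


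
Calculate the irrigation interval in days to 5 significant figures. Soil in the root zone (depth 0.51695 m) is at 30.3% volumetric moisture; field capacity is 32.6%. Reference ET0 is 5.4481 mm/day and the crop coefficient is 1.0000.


Approach: apply soil-water budget scheduling, SMD = (FC-theta)/100*depth*1000; ETc = ET0*Kc; interval = SMD/ETc.
Step 1 — soil moisture deficit:
  SMD = (32.6 - 30.3)/100 * 0.51695 * 1000 = 11.88985 mm
Step 2 — daily crop ET (ETc = ET0*Kc):
  ETc = 5.4481 * 1.0000 = 5.448100 mm/day
Step 3 — irrigation interval (SMD/ETc):
  interval = 11.88985 / 5.448100 = 2.1824 days
Therefore the irrigation interval = 2.1824 days.


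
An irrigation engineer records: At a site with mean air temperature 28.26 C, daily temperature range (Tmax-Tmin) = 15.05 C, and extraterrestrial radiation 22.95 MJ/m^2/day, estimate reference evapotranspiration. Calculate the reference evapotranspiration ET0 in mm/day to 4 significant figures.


Approach: apply the Hargreaves-Samani method, ET0 = 0.0023*(Tmean+17.8)*sqrt(Tmax-Tmin)*0.408*Ra.
ET0 = 0.0023*(28.26+17.8)*sqrt(15.05)*0.408*22.95 = 3.848 mm/day
Therefore the reference evapotranspiration ET0 = 3.848 mm/day.


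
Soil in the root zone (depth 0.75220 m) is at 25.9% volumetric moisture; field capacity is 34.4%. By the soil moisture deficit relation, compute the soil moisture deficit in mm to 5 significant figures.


Approach: apply the soil moisture deficit relation, SMD = (FC - theta)/100 * depth * 1000.
SMD = (34.4 - 25.9)/100 * 0.75220 * 1000 = 63.937 mm
Therefore the soil moisture deficit = 63.937 mm.


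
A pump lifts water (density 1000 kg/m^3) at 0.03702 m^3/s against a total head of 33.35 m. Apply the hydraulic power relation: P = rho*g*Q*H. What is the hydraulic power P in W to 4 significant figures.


P = 1000 * 9.81 * 0.03702 * 33.35 = 12110 W
Therefore the hydraulic power P = 12110 W.


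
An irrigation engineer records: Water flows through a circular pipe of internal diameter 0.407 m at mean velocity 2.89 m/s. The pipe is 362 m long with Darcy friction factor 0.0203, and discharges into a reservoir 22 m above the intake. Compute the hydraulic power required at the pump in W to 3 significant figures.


Approach: apply continuity + Darcy-Weisbach + hydraulic power, Q = A*v; hf = f*(L/D)*(v^2/(2g)); H = static + hf; P = rho*g*Q*H.
Step 1 — flow rate (continuity, Q = A*v):
  A = pi*(0.407/2)^2 = 0.13010 m^2
  Q = 0.13010 * 2.89 = 0.37599 m^3/s
Step 2 — friction head loss (Darcy-Weisbach):
  hf = 0.0203 * (362/0.407) * (2.89^2 / (2*9.81))
  hf = 7.6861 m
Step 3 — total head: H = 22 + 7.6861 = 29.686 m
Step 4 — hydraulic power (P = rho*g*Q*H):
  P = 1000 * 9.81 * 0.37599 * 29.686 = 109000 W
Therefore the hydraulic power required at the pump = 109000 W.


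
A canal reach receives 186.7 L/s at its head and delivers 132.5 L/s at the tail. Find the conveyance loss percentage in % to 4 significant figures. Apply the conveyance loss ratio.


Approach: apply the conveyance loss ratio, loss% = ((Q_head - Q_tail)/Q_head)*100.
loss = ((186.7 - 132.5)/186.7)*100 = 29.03 %
Therefore the conveyance loss percentage = 29.03 %.


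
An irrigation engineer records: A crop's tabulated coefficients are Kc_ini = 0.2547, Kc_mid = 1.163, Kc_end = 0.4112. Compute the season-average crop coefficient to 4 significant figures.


Approach: apply a simple seasonal average, Kc_avg = (Kc_ini + Kc_mid + Kc_end)/3.
Kc_avg = (0.2547 + 1.163 + 0.4112)/3 = 0.6096
Therefore the season-average crop coefficient = 0.6096.


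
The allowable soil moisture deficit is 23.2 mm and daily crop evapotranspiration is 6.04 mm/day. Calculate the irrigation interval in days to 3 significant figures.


Approach: apply the irrigation interval relation, interval = SMD / ETc.
interval = 23.2 / 6.04 = 3.84 days
Therefore the irrigation interval = 3.84 days.


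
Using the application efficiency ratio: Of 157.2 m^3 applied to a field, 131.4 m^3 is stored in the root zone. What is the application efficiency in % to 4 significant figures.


Approach: apply the application efficiency ratio, Ea = (stored/applied)*100.
Ea = (131.4/157.2)*100 = 83.59 %
Therefore the application efficiency = 83.59 %.


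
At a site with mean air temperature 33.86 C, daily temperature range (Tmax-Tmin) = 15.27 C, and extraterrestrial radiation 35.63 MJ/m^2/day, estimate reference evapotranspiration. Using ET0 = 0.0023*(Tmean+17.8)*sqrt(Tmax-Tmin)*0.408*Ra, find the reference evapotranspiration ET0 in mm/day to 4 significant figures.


ET0 = 0.0023*(33.86+17.8)*sqrt(15.27)*0.408*35.63 = 6.750 mm/day
Therefore the reference evapotranspiration ET0 = 6.750 mm/day.


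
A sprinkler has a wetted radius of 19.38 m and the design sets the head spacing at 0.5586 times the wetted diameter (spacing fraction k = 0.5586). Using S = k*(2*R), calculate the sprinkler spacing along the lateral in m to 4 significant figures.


S = 0.5586 * (2 * 19.38) = 21.65 m
Therefore the sprinkler spacing along the lateral = 21.65 m.


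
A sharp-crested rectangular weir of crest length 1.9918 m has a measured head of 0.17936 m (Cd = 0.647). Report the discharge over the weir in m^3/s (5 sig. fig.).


Approach: apply the rectangular weir equation, Q = (2/3)*Cd*L*sqrt(2g)*H^1.5.
Q = (2/3)*0.647*1.9918*sqrt(2*9.81)*0.17936^1.5 = 0.28907 m^3/s
Therefore the discharge over the weir = 0.28907 m^3/s.


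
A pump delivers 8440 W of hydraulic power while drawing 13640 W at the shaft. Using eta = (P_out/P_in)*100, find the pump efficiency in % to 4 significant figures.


eta = (8440 / 13640) * 100 = 61.88 %
Therefore the pump efficiency = 61.88 %.


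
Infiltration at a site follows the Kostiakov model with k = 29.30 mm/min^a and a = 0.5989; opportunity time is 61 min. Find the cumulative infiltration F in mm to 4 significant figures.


Approach: apply the Kostiakov infiltration equation, F = k*t^a.
F = 29.30 * 61^0.5989 = 343.6 mm
Therefore the cumulative infiltration F = 343.6 mm.


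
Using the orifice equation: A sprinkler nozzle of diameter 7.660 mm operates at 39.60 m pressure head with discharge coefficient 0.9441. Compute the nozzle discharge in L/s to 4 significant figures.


Approach: apply the orifice equation, Q = Cd*A*sqrt(2*g*h), A = pi*(d/2)^2.
A = pi*(7.660e-3/2)^2 = 4.60837e-05 m^2
Q = 0.9441 * 4.60837e-05 * sqrt(2*9.81*39.60) * 1000 = 1.213 L/s
Therefore the nozzle discharge = 1.213 L/s.


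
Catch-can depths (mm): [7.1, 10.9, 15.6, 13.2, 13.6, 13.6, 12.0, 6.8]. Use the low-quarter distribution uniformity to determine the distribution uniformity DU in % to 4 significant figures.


Approach: apply the low-quarter distribution uniformity, DU = (mean of lowest quarter of readings / overall mean)*100.
sorted lowest 2 of 8: [6.8, 7.1] -> mean = 6.95000 mm
overall mean = 11.6000 mm
DU = (6.95000/11.6000)*100 = 59.91 %
Therefore the distribution uniformity DU = 59.91 %.


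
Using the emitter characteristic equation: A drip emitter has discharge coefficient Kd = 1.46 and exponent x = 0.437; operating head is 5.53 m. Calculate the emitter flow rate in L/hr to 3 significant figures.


Approach: apply the emitter characteristic equation, q = Kd * h^x.
q = 1.46 * 5.53^0.437 = 3.08 L/hr
Therefore the emitter flow rate = 3.08 L/hr.


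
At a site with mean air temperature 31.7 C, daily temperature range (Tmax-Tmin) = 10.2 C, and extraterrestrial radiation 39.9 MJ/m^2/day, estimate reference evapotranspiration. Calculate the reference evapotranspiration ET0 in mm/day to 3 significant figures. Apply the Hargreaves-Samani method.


Approach: apply the Hargreaves-Samani method, ET0 = 0.0023*(Tmean+17.8)*sqrt(Tmax-Tmin)*0.408*Ra.
ET0 = 0.0023*(31.7+17.8)*sqrt(10.2)*0.408*39.9 = 5.92 mm/day
Therefore the reference evapotranspiration ET0 = 5.92 mm/day.


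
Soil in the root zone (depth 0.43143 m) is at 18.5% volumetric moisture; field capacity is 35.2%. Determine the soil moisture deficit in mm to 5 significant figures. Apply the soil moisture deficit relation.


Approach: apply the soil moisture deficit relation, SMD = (FC - theta)/100 * depth * 1000.
SMD = (35.2 - 18.5)/100 * 0.43143 * 1000 = 72.049 mm
Therefore the soil moisture deficit = 72.049 mm.


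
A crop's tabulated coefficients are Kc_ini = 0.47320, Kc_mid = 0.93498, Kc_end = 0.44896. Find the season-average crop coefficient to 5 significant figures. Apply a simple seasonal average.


Approach: apply a simple seasonal average, Kc_avg = (Kc_ini + Kc_mid + Kc_end)/3.
Kc_avg = (0.47320 + 0.93498 + 0.44896)/3 = 0.61905
Therefore the season-average crop coefficient = 0.61905.


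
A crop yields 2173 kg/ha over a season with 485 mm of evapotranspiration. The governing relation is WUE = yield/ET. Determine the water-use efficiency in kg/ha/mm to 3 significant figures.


WUE = 2173 / 485 = 4.48 kg/ha/mm
Therefore the water-use efficiency = 4.48 kg/ha/mm.


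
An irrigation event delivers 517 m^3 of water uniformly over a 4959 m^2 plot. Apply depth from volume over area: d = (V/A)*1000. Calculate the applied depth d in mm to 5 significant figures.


d = (517 / 4959) * 1000 = 104.25 mm
Therefore the applied depth d = 104.25 mm.


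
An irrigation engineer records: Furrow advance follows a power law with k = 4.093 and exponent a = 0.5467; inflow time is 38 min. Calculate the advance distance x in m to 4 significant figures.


Approach: apply the power-law advance function, x = k*t^a.
x = 4.093 * 38^0.5467 = 29.90 m
Therefore the advance distance x = 29.90 m.


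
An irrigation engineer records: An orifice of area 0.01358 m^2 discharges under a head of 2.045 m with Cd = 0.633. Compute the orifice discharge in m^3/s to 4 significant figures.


Approach: apply the orifice equation, Q = Cd*A*sqrt(2*g*h).
Q = 0.633 * 0.01358 * sqrt(2*9.81*2.045) = 0.05445 m^3/s
Therefore the orifice discharge = 0.05445 m^3/s.


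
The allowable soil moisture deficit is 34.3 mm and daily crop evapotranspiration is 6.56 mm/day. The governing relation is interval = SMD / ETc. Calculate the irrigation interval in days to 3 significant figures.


interval = 34.3 / 6.56 = 5.23 days
Therefore the irrigation interval = 5.23 days.


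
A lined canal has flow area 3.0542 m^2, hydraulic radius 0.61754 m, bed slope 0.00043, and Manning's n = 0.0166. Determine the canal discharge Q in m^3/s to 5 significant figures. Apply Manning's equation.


Approach: apply Manning's equation, Q = (1/n)*A*R^(2/3)*S^(1/2).
Q = (1/0.0166) * 3.0542 * 0.61754^(2/3) * 0.00043^(1/2) = 2.7667 m^3/s
Therefore the canal discharge Q = 2.7667 m^3/s.


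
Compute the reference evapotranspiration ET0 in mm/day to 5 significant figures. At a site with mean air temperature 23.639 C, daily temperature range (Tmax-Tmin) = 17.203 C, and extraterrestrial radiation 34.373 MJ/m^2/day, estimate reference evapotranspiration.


Approach: apply the Hargreaves-Samani method, ET0 = 0.0023*(Tmean+17.8)*sqrt(Tmax-Tmin)*0.408*Ra.
ET0 = 0.0023*(23.639+17.8)*sqrt(17.203)*0.408*34.373 = 5.5439 mm/day
Therefore the reference evapotranspiration ET0 = 5.5439 mm/day.


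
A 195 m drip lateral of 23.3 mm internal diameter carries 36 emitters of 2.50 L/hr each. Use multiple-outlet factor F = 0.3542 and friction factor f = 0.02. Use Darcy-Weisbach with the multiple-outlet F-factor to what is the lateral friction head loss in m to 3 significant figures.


Approach: apply Darcy-Weisbach with the multiple-outlet F-factor, Q = n*q/(3600*1000) m^3/s; v = Q/A; hf = F*f*(L/D)*(v^2/(2g)).
Q = 36*2.50/(3600*1000) = 2.5000e-05 m^3/s
A = pi*(23.3e-3/2)^2 = 4.2638e-04 m^2, so v = Q/A = 0.058632 m/s
hf = 0.3542*0.02*(195/0.0233)*(0.058632^2/(2*9.81)) = 0.0104 m
Therefore the lateral friction head loss = 0.0104 m.


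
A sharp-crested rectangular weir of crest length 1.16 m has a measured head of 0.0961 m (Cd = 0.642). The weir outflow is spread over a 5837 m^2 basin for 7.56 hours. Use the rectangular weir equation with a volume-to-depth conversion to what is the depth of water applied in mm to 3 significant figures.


Approach: apply the rectangular weir equation with a volume-to-depth conversion, Q = (2/3)*Cd*L*sqrt(2g)*H^1.5; d = Q*t/A * 1000.
Step 1 — weir discharge:
  Q = (2/3)*0.642*1.16*sqrt(2*9.81)*0.0961^1.5 = 0.065514 m^3/s
Step 2 — volume: V = 0.065514 * 7.56*3600 = 1783.0 m^3
Step 3 — depth: d = V/A * 1000 = 1783.0/5837 * 1000 = 305 mm
Therefore the depth of water applied = 305 mm.


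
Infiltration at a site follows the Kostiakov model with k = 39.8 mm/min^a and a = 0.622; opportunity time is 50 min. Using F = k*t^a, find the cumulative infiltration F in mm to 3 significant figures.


F = 39.8 * 50^0.622 = 454 mm
Therefore the cumulative infiltration F = 454 mm.


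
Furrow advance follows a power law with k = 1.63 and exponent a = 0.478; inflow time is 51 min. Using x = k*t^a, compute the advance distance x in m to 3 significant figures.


x = 1.63 * 51^0.478 = 10.7 m
Therefore the advance distance x = 10.7 m.


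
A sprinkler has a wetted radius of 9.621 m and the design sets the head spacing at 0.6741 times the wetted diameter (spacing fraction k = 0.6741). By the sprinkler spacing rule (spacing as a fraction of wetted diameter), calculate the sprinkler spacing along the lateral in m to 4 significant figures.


Approach: apply the sprinkler spacing rule (spacing as a fraction of wetted diameter), S = k*(2*R).
S = 0.6741 * (2 * 9.621) = 12.97 m
Therefore the sprinkler spacing along the lateral = 12.97 m.


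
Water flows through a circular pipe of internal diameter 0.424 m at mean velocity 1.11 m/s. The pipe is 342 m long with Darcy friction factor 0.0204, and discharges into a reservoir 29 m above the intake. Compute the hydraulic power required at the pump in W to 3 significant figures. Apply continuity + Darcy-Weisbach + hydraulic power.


Approach: apply continuity + Darcy-Weisbach + hydraulic power, Q = A*v; hf = f*(L/D)*(v^2/(2g)); H = static + hf; P = rho*g*Q*H.
Step 1 — flow rate (continuity, Q = A*v):
  A = pi*(0.424/2)^2 = 0.14120 m^2
  Q = 0.14120 * 1.11 = 0.15673 m^3/s
Step 2 — friction head loss (Darcy-Weisbach):
  hf = 0.0204 * (342/0.424) * (1.11^2 / (2*9.81))
  hf = 1.0333 m
Step 3 — total head: H = 29 + 1.0333 = 30.033 m
Step 4 — hydraulic power (P = rho*g*Q*H):
  P = 1000 * 9.81 * 0.15673 * 30.033 = 46200 W
Therefore the hydraulic power required at the pump = 46200 W.


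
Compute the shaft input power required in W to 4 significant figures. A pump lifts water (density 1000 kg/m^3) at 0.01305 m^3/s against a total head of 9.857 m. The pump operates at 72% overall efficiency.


Approach: apply hydraulic power then efficiency conversion, P = rho*g*Q*H; P_in = P/eta.
Step 1 — hydraulic power (P = rho*g*Q*H):
  P = 1000 * 9.81 * 0.01305 * 9.857 = 1261.90 W
Step 2 — input power: P_in = P/eta = 1261.90 / 0.72 = 1753 W
Therefore the shaft input power required = 1753 W.


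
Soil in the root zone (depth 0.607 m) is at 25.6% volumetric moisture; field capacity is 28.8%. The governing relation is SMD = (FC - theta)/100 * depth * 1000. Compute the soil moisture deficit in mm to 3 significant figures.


SMD = (28.8 - 25.6)/100 * 0.607 * 1000 = 19.4 mm
Therefore the soil moisture deficit = 19.4 mm.


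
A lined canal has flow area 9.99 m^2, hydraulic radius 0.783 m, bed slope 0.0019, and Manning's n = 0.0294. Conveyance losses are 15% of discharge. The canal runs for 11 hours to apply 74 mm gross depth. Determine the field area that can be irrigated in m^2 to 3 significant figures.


Approach: apply Manning's equation with a conveyance and depth budget, Q = (1/n)*A*R^(2/3)*S^(1/2); Q_field = Q*(1-loss); Area = Q_field*t/(d/1000).
Step 1 — canal discharge (Manning's equation):
  Q = (1/0.0294) * 9.99 * 0.783^(2/3) * 0.0019^(1/2) = 12.583 m^3/s
Step 2 — delivered flow: Q_field = 12.583*(1 - 15/100) = 10.695 m^3/s
Step 3 — volume delivered: V = 10.695 * 11*3600 = 423530 m^3
Step 4 — area served: A = V / (depth/1000) = 423530 / 0.074 = 5720000 m^2
Therefore the field area that can be irrigated = 5720000 m^2.


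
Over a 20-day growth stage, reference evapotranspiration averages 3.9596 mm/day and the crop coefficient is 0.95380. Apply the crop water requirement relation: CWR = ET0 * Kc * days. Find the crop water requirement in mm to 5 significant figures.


CWR = 3.9596 * 0.95380 * 20 = 75.533 mm
Therefore the crop water requirement = 75.533 mm.


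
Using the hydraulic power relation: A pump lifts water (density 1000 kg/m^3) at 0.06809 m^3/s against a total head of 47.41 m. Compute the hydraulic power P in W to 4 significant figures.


Approach: apply the hydraulic power relation, P = rho*g*Q*H.
P = 1000 * 9.81 * 0.06809 * 47.41 = 31670 W
Therefore the hydraulic power P = 31670 W.


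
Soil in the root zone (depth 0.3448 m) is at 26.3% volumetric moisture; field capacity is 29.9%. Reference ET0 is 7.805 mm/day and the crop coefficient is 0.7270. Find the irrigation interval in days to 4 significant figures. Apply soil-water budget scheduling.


Approach: apply soil-water budget scheduling, SMD = (FC-theta)/100*depth*1000; ETc = ET0*Kc; interval = SMD/ETc.
Step 1 — soil moisture deficit:
  SMD = (29.9 - 26.3)/100 * 0.3448 * 1000 = 12.4128 mm
Step 2 — daily crop ET (ETc = ET0*Kc):
  ETc = 7.805 * 0.7270 = 5.67423 mm/day
Step 3 — irrigation interval (SMD/ETc):
  interval = 12.4128 / 5.67423 = 2.188 days
Therefore the irrigation interval = 2.188 days.


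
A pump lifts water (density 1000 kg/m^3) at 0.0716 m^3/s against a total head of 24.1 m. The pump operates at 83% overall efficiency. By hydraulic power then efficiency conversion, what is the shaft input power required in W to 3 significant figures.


Approach: apply hydraulic power then efficiency conversion, P = rho*g*Q*H; P_in = P/eta.
Step 1 — hydraulic power (P = rho*g*Q*H):
  P = 1000 * 9.81 * 0.0716 * 24.1 = 16928 W
Step 2 — input power: P_in = P/eta = 16928 / 0.83 = 20400 W
Therefore the shaft input power required = 20400 W.


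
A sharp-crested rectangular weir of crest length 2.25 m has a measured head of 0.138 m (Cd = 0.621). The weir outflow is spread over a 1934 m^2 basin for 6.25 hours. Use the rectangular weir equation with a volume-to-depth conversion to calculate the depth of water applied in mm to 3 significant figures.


Approach: apply the rectangular weir equation with a volume-to-depth conversion, Q = (2/3)*Cd*L*sqrt(2g)*H^1.5; d = Q*t/A * 1000.
Step 1 — weir discharge:
  Q = (2/3)*0.621*2.25*sqrt(2*9.81)*0.138^1.5 = 0.21152 m^3/s
Step 2 — volume: V = 0.21152 * 6.25*3600 = 4759.2 m^3
Step 3 — depth: d = V/A * 1000 = 4759.2/1934 * 1000 = 2460 mm
Therefore the depth of water applied = 2460 mm.
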